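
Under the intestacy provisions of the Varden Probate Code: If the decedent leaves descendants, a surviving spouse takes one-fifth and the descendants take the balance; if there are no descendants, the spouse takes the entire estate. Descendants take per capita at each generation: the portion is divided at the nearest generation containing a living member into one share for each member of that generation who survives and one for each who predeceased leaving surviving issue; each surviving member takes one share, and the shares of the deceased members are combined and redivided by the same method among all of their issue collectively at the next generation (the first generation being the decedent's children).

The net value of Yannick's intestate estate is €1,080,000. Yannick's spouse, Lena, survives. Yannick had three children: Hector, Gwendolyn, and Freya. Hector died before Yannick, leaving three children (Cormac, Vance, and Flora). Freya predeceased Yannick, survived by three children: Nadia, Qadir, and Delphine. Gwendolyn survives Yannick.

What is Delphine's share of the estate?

Delphine receives €96,000.

Lena takes one-fifth of €1,080,000 = €216,000. The remaining €864,000 passes to the descendants.
The descendants' portion (€864,000) is divided at the children's generation into 3 shares of €288,000. Gwendolyn takes €288,000. The 2 shares of the deceased (Hector and Freya) are combined into a pool of €576,000.
That pool (€576,000) is divided at the grandchildren's generation equally among Cormac, Vance, Flora, Nadia, Qadir, and Delphine: €96,000 each.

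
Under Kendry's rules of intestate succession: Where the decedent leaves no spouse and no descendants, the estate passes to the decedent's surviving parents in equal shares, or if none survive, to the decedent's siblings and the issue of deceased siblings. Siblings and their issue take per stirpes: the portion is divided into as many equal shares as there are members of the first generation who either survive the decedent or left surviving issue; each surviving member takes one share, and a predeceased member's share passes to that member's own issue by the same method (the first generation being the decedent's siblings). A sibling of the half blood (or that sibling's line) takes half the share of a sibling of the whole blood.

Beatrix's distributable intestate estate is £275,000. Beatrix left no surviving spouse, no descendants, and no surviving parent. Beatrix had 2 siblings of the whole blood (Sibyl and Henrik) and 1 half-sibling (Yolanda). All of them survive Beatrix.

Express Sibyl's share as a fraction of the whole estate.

The entire £275,000 passes to the siblings and their issue.
Counting each half-blood sibling's line as half a unit, there are 5/2 units in £275,000, so one unit is £110,000. Whole-blood lines (Sibyl and Henrik) take £110,000 each; half-blood lines (Yolanda) take £55,000 each.

Sibyl receives 2/5 of the estate.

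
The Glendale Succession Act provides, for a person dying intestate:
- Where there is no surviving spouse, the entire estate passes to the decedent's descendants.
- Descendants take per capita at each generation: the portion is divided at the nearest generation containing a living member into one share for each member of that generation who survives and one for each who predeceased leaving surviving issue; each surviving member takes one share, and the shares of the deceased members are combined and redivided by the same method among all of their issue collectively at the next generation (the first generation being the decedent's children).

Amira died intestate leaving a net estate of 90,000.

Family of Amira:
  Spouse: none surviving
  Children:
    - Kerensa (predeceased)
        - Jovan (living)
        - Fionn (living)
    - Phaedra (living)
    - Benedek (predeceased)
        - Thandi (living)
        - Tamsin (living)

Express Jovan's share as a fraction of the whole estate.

The entire 90,000 passes to the descendants.
That amount (90,000) is divided at the children's generation into 3 shares of 30,000. Phaedra takes 30,000. The 2 shares of the deceased (Kerensa and Benedek) are combined into a pool of 60,000.
That pool (60,000) is divided at the grandchildren's generation equally among Jovan, Fionn, Thandi, and Tamsin: 15,000 each.

Jovan receives 1/6 of the estate.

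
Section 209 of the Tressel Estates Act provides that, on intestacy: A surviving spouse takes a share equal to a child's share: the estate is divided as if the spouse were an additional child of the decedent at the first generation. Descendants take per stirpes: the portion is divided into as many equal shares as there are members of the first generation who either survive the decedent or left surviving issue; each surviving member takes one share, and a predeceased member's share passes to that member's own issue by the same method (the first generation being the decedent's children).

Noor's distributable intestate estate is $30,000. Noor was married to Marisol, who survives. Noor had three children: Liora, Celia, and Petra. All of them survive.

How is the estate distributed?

The spouse counts as an additional share at the children's level, so there are 4 primary shares of $7,500. Marisol takes one such share ($7,500).
The children's combined portion ($22,500) is divided into 3 shares of $7,500: Liora, Celia, and Petra each take $7,500.

Marisol: $7,500; Liora: $7,500; Celia: $7,500; Petra: $7,500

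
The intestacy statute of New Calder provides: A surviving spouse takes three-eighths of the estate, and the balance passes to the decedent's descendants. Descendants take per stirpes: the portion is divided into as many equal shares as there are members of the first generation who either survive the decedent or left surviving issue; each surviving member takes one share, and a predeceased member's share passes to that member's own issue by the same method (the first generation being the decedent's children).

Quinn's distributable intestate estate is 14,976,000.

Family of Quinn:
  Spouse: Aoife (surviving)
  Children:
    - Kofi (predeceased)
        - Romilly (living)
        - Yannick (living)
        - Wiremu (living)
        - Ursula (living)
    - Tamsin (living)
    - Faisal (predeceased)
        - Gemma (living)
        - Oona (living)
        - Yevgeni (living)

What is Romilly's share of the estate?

Romilly receives 780,000.

Aoife takes three-eighths of 14,976,000 = 5,616,000. The remaining 9,360,000 passes to the descendants.
The descendants' portion (9,360,000) is divided into 3 shares of 3,120,000: Tamsin takes 3,120,000; Kofi's 3,120,000 share passes to Kofi's issue; Faisal's 3,120,000 share passes to Faisal's issue.
Kofi's share (3,120,000) is divided into 4 shares of 780,000: Romilly, Yannick, Wiremu, and Ursula each take 780,000.
Faisal's share (3,120,000) is divided into 3 shares of 1,040,000: Gemma, Oona, and Yevgeni each take 1,040,000.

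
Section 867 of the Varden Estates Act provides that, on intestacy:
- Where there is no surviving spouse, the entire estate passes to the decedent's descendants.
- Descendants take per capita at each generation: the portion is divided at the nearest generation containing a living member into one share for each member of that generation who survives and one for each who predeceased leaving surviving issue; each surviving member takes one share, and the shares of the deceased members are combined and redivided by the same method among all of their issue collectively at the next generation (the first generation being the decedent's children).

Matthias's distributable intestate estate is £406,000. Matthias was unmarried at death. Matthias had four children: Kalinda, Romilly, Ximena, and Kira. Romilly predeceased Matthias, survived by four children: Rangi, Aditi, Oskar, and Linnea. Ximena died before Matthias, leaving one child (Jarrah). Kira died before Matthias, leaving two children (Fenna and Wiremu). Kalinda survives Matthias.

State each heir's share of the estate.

The entire £406,000 passes to the descendants.
That amount (£406,000) is divided at the children's generation into 4 shares of £101,500. Kalinda takes £101,500. The 3 shares of the deceased (Romilly, Ximena, and Kira) are combined into a pool of £304,500.
That pool (£304,500) is divided at the grandchildren's generation equally among Rangi, Aditi, Oskar, Linnea, Jarrah, Fenna, and Wiremu: £43,500 each.

Kalinda: £101,500; Rangi: £43,500; Aditi: £43,500; Oskar: £43,500; Linnea: £43,500; Jarrah: £43,500; Fenna: £43,500; Wiremu: £43,500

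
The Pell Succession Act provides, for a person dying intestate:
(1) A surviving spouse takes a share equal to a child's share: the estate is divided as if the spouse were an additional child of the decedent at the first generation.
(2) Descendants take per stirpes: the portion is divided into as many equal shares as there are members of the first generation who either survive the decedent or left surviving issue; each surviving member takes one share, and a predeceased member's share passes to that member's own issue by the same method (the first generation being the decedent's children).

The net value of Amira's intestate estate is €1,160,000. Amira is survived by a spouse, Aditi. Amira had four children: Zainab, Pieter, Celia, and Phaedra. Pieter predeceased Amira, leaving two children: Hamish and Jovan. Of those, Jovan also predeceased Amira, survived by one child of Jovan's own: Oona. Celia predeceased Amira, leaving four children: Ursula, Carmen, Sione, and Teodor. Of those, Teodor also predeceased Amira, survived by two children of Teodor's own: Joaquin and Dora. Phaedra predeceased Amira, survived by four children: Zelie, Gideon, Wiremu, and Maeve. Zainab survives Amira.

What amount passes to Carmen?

Carmen receives €58,000.

The spouse counts as an additional share at the children's level, so there are 5 primary shares of €232,000. Aditi takes one such share (€232,000).
The children's combined portion (€928,000) is divided into 4 shares of €232,000: Zainab takes €232,000; Pieter's €232,000 share passes to Pieter's issue; Celia's €232,000 share passes to Celia's issue; Phaedra's €232,000 share passes to Phaedra's issue.
Pieter's share (€232,000) is divided into 2 shares of €116,000: Hamish takes €116,000; Jovan's €116,000 share passes to Jovan's issue.
Jovan's share (€116,000) passes entirely to Oona.
Celia's share (€232,000) is divided into 4 shares of €58,000: Ursula, Carmen, and Sione each take €58,000; Teodor's €58,000 share passes to Teodor's issue.
Teodor's share (€58,000) is divided into 2 shares of €29,000: Joaquin and Dora each take €29,000.
Phaedra's share (€232,000) is divided into 4 shares of €58,000: Zelie, Gideon, Wiremu, and Maeve each take €58,000.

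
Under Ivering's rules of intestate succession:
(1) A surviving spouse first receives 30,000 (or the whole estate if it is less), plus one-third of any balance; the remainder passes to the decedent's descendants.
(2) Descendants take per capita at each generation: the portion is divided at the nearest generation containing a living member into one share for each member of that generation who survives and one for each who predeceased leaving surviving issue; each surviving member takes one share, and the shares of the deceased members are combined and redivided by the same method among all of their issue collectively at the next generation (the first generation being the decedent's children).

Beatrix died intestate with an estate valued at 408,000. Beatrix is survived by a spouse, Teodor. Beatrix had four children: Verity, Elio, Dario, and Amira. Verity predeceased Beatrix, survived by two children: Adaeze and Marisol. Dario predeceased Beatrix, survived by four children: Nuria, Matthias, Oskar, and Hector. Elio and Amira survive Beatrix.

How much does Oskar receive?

Teodor first takes 30,000, leaving a balance of 378,000. Teodor then takes one-third of the balance (126,000), for a total of 156,000. The remaining 252,000 passes to the descendants.
The descendants' portion (252,000) is divided at the children's generation into 4 shares of 63,000. Elio and Amira each take 63,000. The 2 shares of the deceased (Verity and Dario) are combined into a pool of 126,000.
That pool (126,000) is divided at the grandchildren's generation equally among Adaeze, Marisol, Nuria, Matthias, Oskar, and Hector: 21,000 each.

Oskar receives 21,000.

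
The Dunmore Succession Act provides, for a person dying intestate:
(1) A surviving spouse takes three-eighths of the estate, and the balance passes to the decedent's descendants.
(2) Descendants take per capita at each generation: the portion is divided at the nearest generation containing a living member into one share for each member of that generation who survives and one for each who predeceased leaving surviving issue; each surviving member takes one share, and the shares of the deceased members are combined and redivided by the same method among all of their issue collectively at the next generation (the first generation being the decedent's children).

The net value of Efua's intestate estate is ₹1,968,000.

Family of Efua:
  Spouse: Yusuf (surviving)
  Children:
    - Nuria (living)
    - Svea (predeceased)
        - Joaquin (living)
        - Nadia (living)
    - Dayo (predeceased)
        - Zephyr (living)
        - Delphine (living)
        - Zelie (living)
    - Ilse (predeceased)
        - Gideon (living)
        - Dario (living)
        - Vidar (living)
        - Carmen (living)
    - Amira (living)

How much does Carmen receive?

Yusuf takes three-eighths of ₹1,968,000 = ₹738,000. The remaining ₹1,230,000 passes to the descendants.
The descendants' portion (₹1,230,000) is divided at the children's generation into 5 shares of ₹246,000. Nuria and Amira each take ₹246,000. The 3 shares of the deceased (Svea, Dayo, and Ilse) are combined into a pool of ₹738,000.
That pool (₹738,000) is divided at the grandchildren's generation equally among Joaquin, Nadia, Zephyr, Delphine, Zelie, Gideon, Dario, Vidar, and Carmen: ₹82,000 each.

Carmen receives ₹82,000.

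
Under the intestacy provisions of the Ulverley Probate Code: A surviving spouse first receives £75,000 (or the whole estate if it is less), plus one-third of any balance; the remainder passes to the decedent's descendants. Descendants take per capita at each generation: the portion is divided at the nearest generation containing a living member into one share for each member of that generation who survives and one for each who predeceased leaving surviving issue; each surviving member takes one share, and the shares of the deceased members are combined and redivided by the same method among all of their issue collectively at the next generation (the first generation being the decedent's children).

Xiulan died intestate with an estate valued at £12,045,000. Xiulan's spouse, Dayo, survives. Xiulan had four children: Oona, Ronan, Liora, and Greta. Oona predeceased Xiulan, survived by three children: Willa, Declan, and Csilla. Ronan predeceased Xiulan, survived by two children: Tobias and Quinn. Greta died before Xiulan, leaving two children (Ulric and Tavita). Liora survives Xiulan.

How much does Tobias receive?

Dayo first takes £75,000, leaving a balance of £11,970,000. Dayo then takes one-third of the balance (£3,990,000), for a total of £4,065,000. The remaining £7,980,000 passes to the descendants.
The descendants' portion (£7,980,000) is divided at the children's generation into 4 shares of £1,995,000. Liora takes £1,995,000. The 3 shares of the deceased (Oona, Ronan, and Greta) are combined into a pool of £5,985,000.
That pool (£5,985,000) is divided at the grandchildren's generation equally among Willa, Declan, Csilla, Tobias, Quinn, Ulric, and Tavita: £855,000 each.

Tobias receives £855,000.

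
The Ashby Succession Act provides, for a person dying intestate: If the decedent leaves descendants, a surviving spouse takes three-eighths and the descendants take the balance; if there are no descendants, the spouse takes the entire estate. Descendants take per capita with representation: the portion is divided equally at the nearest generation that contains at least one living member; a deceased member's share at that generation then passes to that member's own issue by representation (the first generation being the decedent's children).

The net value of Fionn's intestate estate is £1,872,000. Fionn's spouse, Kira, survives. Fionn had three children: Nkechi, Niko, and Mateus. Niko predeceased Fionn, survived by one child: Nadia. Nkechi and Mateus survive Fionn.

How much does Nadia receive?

Nadia receives £390,000.

Kira takes three-eighths of £1,872,000 = £702,000. The remaining £1,170,000 passes to the descendants.
The descendants' portion (£1,170,000) is divided into 3 shares of £390,000: Nkechi and Mateus each take £390,000; Niko's £390,000 share passes to Niko's issue.
Niko's share (£390,000) passes entirely to Nadia.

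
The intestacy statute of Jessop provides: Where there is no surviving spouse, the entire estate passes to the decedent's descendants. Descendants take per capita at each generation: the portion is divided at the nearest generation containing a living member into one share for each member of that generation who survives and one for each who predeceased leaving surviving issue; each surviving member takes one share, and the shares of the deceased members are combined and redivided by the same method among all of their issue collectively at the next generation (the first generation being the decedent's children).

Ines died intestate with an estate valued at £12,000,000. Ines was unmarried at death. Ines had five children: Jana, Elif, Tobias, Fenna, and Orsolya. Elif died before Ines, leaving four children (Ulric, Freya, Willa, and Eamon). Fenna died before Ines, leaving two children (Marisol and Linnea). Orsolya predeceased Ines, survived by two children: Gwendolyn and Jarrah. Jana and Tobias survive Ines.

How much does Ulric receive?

The entire £12,000,000 passes to the descendants.
That amount (£12,000,000) is divided at the children's generation into 5 shares of £2,400,000. Jana and Tobias each take £2,400,000. The 3 shares of the deceased (Elif, Fenna, and Orsolya) are combined into a pool of £7,200,000.
That pool (£7,200,000) is divided at the grandchildren's generation equally among Ulric, Freya, Willa, Eamon, Marisol, Linnea, Gwendolyn, and Jarrah: £900,000 each.

Ulric receives £900,000.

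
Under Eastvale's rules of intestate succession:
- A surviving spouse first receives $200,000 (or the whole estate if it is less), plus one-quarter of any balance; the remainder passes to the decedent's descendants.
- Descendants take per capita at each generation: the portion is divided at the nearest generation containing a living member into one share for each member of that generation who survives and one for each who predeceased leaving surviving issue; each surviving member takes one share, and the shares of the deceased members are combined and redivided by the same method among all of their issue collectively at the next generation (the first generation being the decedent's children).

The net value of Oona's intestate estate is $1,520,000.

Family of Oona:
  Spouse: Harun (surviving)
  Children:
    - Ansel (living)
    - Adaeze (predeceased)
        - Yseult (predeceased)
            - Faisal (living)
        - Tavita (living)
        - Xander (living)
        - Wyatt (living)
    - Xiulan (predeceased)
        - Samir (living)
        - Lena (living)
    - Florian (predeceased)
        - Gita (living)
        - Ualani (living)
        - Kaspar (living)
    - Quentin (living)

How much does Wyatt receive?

Harun first takes $200,000, leaving a balance of $1,320,000. Harun then takes one-quarter of the balance ($330,000), for a total of $530,000. The remaining $990,000 passes to the descendants.
The descendants' portion ($990,000) is divided at the children's generation into 5 shares of $198,000. Ansel and Quentin each take $198,000. The 3 shares of the deceased (Adaeze, Xiulan, and Florian) are combined into a pool of $594,000.
That pool ($594,000) is divided at the grandchildren's generation into 9 shares of $66,000. Tavita, Xander, Wyatt, Samir, Lena, Gita, Ualani, and Kaspar each take $66,000. The remaining share for the deceased Yseult ($66,000) is carried to the next generation.
That pool ($66,000) passes entirely to Faisal, the sole taker at the great-grandchildren's generation.

Wyatt receives $66,000.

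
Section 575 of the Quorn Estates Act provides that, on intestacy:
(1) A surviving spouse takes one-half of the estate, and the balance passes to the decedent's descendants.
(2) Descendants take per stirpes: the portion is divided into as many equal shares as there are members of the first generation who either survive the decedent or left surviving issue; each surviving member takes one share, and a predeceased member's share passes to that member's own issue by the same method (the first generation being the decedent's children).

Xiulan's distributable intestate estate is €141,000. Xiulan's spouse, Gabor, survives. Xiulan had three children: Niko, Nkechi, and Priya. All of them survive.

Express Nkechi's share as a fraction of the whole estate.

Gabor takes one-half of €141,000 = €70,500. The remaining €70,500 passes to the descendants.
The descendants' portion (€70,500) is divided into 3 shares of €23,500: Niko, Nkechi, and Priya each take €23,500.

Nkechi receives 1/6 of the estate.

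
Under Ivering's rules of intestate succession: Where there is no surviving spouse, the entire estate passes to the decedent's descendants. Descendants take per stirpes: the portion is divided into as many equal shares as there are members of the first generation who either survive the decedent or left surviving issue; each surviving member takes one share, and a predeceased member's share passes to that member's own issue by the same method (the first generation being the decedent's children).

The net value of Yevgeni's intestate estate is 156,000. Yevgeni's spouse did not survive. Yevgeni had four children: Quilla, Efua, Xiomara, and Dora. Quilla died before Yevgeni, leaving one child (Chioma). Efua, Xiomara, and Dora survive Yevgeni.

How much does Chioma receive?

The entire 156,000 passes to the descendants.
That amount (156,000) is divided into 4 shares of 39,000: Efua, Xiomara, and Dora each take 39,000; Quilla's 39,000 share passes to Quilla's issue.
Quilla's share (39,000) passes entirely to Chioma.

Chioma receives 39,000.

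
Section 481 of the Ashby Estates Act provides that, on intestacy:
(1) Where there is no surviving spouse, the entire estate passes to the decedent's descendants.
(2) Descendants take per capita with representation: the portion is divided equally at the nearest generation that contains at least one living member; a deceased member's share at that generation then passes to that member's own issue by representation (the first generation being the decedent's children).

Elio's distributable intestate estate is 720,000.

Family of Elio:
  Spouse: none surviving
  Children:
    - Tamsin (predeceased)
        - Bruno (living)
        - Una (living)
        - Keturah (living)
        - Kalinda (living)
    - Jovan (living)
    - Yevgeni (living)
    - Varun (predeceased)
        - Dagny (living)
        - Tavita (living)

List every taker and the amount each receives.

The entire 720,000 passes to the descendants.
That amount (720,000) is divided into 4 shares of 180,000: Jovan and Yevgeni each take 180,000; Tamsin's 180,000 share passes to Tamsin's issue; Varun's 180,000 share passes to Varun's issue.
Tamsin's share (180,000) is divided into 4 shares of 45,000: Bruno, Una, Keturah, and Kalinda each take 45,000.
Varun's share (180,000) is divided into 2 shares of 90,000: Dagny and Tavita each take 90,000.

Bruno: 45,000; Una: 45,000; Keturah: 45,000; Kalinda: 45,000; Jovan: 180,000; Yevgeni: 180,000; Dagny: 90,000; Tavita: 90,000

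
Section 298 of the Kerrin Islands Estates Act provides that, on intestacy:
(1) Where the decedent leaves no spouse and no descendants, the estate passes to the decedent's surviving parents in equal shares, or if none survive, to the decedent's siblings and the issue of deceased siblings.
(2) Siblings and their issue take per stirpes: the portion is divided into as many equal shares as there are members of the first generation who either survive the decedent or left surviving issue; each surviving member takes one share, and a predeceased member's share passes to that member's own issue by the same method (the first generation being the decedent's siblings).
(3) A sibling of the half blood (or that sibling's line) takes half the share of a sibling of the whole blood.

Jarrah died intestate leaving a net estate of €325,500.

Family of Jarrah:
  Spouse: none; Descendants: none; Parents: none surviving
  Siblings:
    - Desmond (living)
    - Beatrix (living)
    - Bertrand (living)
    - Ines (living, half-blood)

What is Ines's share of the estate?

Ines receives €46,500.

The entire €325,500 passes to the siblings and their issue.
Counting each half-blood sibling's line as half a unit, there are 7/2 units in €325,500, so one unit is €93,000. Whole-blood lines (Desmond, Beatrix, and Bertrand) take €93,000 each; half-blood lines (Ines) take €46,500 each.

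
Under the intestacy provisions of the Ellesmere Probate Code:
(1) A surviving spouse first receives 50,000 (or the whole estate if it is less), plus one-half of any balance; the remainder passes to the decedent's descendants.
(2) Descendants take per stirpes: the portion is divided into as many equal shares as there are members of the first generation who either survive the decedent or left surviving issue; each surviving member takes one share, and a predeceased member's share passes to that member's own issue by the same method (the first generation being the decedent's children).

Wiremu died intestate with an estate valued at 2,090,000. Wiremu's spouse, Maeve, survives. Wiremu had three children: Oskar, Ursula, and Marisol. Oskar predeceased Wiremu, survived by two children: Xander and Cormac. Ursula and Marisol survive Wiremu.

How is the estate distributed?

Maeve first takes 50,000, leaving a balance of 2,040,000. Maeve then takes one-half of the balance (1,020,000), for a total of 1,070,000. The remaining 1,020,000 passes to the descendants.
The descendants' portion (1,020,000) is divided into 3 shares of 340,000: Ursula and Marisol each take 340,000; Oskar's 340,000 share passes to Oskar's issue.
Oskar's share (340,000) is divided into 2 shares of 170,000: Xander and Cormac each take 170,000.

Maeve: 1,070,000; Xander: 170,000; Cormac: 170,000; Ursula: 340,000; Marisol: 340,000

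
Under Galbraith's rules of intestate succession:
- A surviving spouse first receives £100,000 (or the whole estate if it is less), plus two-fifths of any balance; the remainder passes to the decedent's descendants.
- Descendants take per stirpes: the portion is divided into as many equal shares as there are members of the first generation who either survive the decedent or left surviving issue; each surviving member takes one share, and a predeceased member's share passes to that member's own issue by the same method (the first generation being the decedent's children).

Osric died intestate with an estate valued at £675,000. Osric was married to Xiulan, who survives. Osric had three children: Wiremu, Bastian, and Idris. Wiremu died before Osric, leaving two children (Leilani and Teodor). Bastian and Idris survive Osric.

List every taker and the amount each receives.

Xiulan first takes £100,000, leaving a balance of £575,000. Xiulan then takes two-fifths of the balance (£230,000), for a total of £330,000. The remaining £345,000 passes to the descendants.
The descendants' portion (£345,000) is divided into 3 shares of £115,000: Bastian and Idris each take £115,000; Wiremu's £115,000 share passes to Wiremu's issue.
Wiremu's share (£115,000) is divided into 2 shares of £57,500: Leilani and Teodor each take £57,500.

Xiulan: £330,000; Leilani: £57,500; Teodor: £57,500; Bastian: £115,000; Idris: £115,000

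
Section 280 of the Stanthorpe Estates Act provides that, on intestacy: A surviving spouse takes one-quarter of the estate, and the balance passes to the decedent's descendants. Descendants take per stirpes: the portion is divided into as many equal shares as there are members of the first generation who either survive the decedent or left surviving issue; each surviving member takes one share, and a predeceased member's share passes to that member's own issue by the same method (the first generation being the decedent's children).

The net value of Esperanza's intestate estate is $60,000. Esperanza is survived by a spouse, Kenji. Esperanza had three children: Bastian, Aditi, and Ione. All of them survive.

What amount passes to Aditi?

Aditi receives $15,000.

Kenji takes one-quarter of $60,000 = $15,000. The remaining $45,000 passes to the descendants.
The descendants' portion ($45,000) is divided into 3 shares of $15,000: Bastian, Aditi, and Ione each take $15,000.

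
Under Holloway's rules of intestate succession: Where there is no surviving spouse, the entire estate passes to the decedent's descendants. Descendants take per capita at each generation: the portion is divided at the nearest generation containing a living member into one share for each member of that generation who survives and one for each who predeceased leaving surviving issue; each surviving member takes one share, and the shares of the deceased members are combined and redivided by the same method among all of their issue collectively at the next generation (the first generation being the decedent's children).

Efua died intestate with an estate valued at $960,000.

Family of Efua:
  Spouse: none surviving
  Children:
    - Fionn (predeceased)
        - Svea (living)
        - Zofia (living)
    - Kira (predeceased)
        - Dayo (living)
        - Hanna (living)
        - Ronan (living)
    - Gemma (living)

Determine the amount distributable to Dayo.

Dayo receives $128,000.

The entire $960,000 passes to the descendants.
That amount ($960,000) is divided at the children's generation into 3 shares of $320,000. Gemma takes $320,000. The 2 shares of the deceased (Fionn and Kira) are combined into a pool of $640,000.
That pool ($640,000) is divided at the grandchildren's generation equally among Svea, Zofia, Dayo, Hanna, and Ronan: $128,000 each.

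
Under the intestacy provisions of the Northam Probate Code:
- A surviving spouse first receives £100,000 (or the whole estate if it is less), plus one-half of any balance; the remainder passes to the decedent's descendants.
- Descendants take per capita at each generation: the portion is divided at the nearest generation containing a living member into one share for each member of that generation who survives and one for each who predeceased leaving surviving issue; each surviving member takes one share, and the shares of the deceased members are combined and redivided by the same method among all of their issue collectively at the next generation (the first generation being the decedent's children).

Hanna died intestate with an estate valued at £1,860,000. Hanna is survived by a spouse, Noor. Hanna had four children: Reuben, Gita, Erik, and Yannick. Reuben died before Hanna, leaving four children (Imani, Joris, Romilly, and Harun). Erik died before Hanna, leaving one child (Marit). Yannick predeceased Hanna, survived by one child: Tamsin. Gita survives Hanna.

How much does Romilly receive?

Romilly receives £110,000.

Noor first takes £100,000, leaving a balance of £1,760,000. Noor then takes one-half of the balance (£880,000), for a total of £980,000. The remaining £880,000 passes to the descendants.
The descendants' portion (£880,000) is divided at the children's generation into 4 shares of £220,000. Gita takes £220,000. The 3 shares of the deceased (Reuben, Erik, and Yannick) are combined into a pool of £660,000.
That pool (£660,000) is divided at the grandchildren's generation equally among Imani, Joris, Romilly, Harun, Marit, and Tamsin: £110,000 each.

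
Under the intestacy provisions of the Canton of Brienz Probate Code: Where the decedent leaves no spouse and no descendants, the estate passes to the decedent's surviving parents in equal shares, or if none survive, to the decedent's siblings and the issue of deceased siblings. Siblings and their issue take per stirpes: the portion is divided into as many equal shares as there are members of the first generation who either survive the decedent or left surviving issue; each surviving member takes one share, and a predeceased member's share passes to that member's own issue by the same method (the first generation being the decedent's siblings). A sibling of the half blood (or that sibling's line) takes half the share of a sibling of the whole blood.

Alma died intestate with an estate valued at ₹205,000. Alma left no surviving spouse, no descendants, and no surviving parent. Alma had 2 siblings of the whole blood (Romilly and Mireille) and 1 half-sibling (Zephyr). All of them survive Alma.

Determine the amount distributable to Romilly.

Romilly receives ₹82,000.

The entire ₹205,000 passes to the siblings and their issue.
Counting each half-blood sibling's line as half a unit, there are 5/2 units in ₹205,000, so one unit is ₹82,000. Whole-blood lines (Romilly and Mireille) take ₹82,000 each; half-blood lines (Zephyr) take ₹41,000 each.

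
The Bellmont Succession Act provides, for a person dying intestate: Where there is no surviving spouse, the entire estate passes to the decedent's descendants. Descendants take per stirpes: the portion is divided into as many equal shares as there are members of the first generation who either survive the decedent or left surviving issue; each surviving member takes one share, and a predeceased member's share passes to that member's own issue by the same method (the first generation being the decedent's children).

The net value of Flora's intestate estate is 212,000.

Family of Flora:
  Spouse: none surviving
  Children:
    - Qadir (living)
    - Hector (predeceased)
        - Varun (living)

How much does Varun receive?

Varun receives 106,000.

The entire 212,000 passes to the descendants.
That amount (212,000) is divided into 2 shares of 106,000: Qadir takes 106,000; Hector's 106,000 share passes to Hector's issue.
Hector's share (106,000) passes entirely to Varun.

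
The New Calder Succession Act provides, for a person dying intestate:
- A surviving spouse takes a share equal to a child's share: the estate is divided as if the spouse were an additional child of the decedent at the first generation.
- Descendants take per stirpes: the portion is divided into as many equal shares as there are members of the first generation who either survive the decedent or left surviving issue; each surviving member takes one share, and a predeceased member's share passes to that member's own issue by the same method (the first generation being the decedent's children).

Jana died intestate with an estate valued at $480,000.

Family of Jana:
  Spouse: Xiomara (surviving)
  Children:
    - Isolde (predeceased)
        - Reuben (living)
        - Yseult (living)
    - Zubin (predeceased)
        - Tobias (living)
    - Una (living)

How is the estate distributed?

The spouse counts as an additional share at the children's level, so there are 4 primary shares of $120,000. Xiomara takes one such share ($120,000).
The children's combined portion ($360,000) is divided into 3 shares of $120,000: Una takes $120,000; Isolde's $120,000 share passes to Isolde's issue; Zubin's $120,000 share passes to Zubin's issue.
Isolde's share ($120,000) is divided into 2 shares of $60,000: Reuben and Yseult each take $60,000.
Zubin's share ($120,000) passes entirely to Tobias.

Xiomara: $120,000; Reuben: $60,000; Yseult: $60,000; Tobias: $120,000; Una: $120,000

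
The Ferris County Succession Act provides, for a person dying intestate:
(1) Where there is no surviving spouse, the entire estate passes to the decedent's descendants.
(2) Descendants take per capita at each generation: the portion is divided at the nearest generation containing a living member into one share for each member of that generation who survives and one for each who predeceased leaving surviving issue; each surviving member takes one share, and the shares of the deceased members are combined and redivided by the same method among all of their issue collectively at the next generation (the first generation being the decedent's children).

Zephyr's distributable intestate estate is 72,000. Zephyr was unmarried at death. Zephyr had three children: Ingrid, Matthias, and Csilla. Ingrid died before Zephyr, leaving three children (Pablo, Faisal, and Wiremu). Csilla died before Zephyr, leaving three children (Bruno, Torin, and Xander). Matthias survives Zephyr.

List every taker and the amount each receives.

Pablo: 8,000; Faisal: 8,000; Wiremu: 8,000; Matthias: 24,000; Bruno: 8,000; Torin: 8,000; Xander: 8,000

The entire 72,000 passes to the descendants.
That amount (72,000) is divided at the children's generation into 3 shares of 24,000. Matthias takes 24,000. The 2 shares of the deceased (Ingrid and Csilla) are combined into a pool of 48,000.
That pool (48,000) is divided at the grandchildren's generation equally among Pablo, Faisal, Wiremu, Bruno, Torin, and Xander: 8,000 each.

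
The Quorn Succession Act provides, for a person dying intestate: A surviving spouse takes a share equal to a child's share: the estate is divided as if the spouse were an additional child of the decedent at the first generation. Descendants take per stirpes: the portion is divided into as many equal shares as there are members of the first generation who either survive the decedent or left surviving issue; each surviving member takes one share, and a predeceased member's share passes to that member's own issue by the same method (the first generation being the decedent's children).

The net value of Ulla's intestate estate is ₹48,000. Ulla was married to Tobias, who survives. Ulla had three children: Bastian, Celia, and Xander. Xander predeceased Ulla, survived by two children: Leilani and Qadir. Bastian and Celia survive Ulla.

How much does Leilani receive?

The spouse counts as an additional share at the children's level, so there are 4 primary shares of ₹12,000. Tobias takes one such share (₹12,000).
The children's combined portion (₹36,000) is divided into 3 shares of ₹12,000: Bastian and Celia each take ₹12,000; Xander's ₹12,000 share passes to Xander's issue.
Xander's share (₹12,000) is divided into 2 shares of ₹6,000: Leilani and Qadir each take ₹6,000.

Leilani receives ₹6,000.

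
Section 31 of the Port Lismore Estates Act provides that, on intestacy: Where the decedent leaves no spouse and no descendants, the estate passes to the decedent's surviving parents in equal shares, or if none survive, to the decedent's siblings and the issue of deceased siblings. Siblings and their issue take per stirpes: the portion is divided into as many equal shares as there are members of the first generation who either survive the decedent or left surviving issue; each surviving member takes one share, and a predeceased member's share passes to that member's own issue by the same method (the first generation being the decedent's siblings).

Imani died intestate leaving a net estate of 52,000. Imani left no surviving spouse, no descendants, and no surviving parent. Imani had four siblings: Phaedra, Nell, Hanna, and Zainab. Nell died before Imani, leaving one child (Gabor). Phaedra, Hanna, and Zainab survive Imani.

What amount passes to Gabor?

Gabor receives 13,000.

The entire 52,000 passes to the siblings and their issue.
That amount (52,000) is divided into 4 shares of 13,000: Phaedra, Hanna, and Zainab each take 13,000; Nell's 13,000 share passes to Nell's issue.
Nell's share (13,000) passes entirely to Gabor.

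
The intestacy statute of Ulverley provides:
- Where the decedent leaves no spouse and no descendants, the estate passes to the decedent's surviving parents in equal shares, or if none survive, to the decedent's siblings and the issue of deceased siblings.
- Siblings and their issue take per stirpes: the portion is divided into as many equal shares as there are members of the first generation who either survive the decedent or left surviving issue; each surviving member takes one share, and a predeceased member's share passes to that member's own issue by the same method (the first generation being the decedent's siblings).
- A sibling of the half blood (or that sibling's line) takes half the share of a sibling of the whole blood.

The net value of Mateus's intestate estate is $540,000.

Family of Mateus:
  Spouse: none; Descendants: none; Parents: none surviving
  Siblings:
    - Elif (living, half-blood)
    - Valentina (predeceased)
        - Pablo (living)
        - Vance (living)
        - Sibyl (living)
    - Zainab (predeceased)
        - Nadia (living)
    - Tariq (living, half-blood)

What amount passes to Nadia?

Nadia receives $180,000.

The entire $540,000 passes to the siblings and their issue.
Counting each half-blood sibling's line as half a unit, there are 3 units in $540,000, so one unit is $180,000. Whole-blood lines (Valentina and Zainab) take $180,000 each; half-blood lines (Elif and Tariq) take $90,000 each.
Valentina's share ($180,000) is divided into 3 shares of $60,000: Pablo, Vance, and Sibyl each take $60,000.
Zainab's share ($180,000) passes entirely to Nadia.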